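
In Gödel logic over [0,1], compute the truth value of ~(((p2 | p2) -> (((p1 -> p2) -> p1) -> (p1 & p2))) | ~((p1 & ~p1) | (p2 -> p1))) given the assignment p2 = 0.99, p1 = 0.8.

0.00

(p2 | p2) = max(0.99, 0.99) = 0.99
(p1 -> p2): 0.8 ≤ 0.99, so result = 1
((p1 -> p2) -> p1): 1 > 0.8, so result = 0.8
(p1 & p2) = min(0.8, 0.99) = 0.8
(((p1 -> p2) -> p1) -> (p1 & p2)): 0.8 ≤ 0.8, so result = 1
((p2 | p2) -> (((p1 -> p2) -> p1) -> (p1 & p2))): 0.99 ≤ 1, so result = 1
~p1: Gödel ¬ of 0.8 = 0 (operand ≠ 0)
(p1 & ~p1) = min(0.8, 0) = 0
(p2 -> p1): 0.99 > 0.8, so result = 0.8
((p1 & ~p1) | (p2 -> p1)) = max(0, 0.8) = 0.8
~((p1 & ~p1) | (p2 -> p1)): Gödel ¬ of 0.8 = 0 (operand ≠ 0)
(((p2 | p2) -> (((p1 -> p2) -> p1) -> (p1 & p2))) | ~((p1 & ~p1) | (p2 -> p1))) = max(1, 0) = 1
~(((p2 | p2) -> (((p1 -> p2) -> p1) -> (p1 & p2))) | ~((p1 & ~p1) | (p2 -> p1))): Gödel ¬ of 1 = 0 (operand ≠ 0)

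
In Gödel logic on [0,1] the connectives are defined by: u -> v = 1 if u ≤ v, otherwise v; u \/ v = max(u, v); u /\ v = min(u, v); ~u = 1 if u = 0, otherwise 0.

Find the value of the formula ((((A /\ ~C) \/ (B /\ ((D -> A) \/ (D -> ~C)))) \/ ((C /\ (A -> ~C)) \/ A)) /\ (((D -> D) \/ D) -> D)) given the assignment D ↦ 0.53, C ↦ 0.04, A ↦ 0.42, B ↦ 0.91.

~C: Gödel ¬ of 0.04 = 0 (operand ≠ 0)
(A /\ ~C) = min(0.42, 0) = 0
(D -> A): 0.53 > 0.42, so result = 0.42
~C: Gödel ¬ of 0.04 = 0 (operand ≠ 0)
(D -> ~C): 0.53 > 0, so result = 0
((D -> A) \/ (D -> ~C)) = max(0.42, 0) = 0.42
(B /\ ((D -> A) \/ (D -> ~C))) = min(0.91, 0.42) = 0.42
((A /\ ~C) \/ (B /\ ((D -> A) \/ (D -> ~C)))) = max(0, 0.42) = 0.42
~C: Gödel ¬ of 0.04 = 0 (operand ≠ 0)
(A -> ~C): 0.42 > 0, so result = 0
(C /\ (A -> ~C)) = min(0.04, 0) = 0
((C /\ (A -> ~C)) \/ A) = max(0, 0.42) = 0.42
(((A /\ ~C) \/ (B /\ ((D -> A) \/ (D -> ~C)))) \/ ((C /\ (A -> ~C)) \/ A)) = max(0.42, 0.42) = 0.42
(D -> D): 0.53 ≤ 0.53, so result = 1
((D -> D) \/ D) = max(1, 0.53) = 1
(((D -> D) \/ D) -> D): 1 > 0.53, so result = 0.53
((((A /\ ~C) \/ (B /\ ((D -> A) \/ (D -> ~C)))) \/ ((C /\ (A -> ~C)) \/ A)) /\ (((D -> D) \/ D) -> D)) = min(0.42, 0.53) = 0.42

0.42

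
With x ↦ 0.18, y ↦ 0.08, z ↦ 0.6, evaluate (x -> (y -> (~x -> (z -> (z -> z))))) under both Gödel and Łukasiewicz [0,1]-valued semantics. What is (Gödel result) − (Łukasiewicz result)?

Gödel evaluation:
  ~x: Gödel ¬ of 0.18 = 0 (operand ≠ 0)
  (z -> z): 0.6 ≤ 0.6, so result = 1
  (z -> (z -> z)): 0.6 ≤ 1, so result = 1
  (~x -> (z -> (z -> z))): 0 ≤ 1, so result = 1
  (y -> (~x -> (z -> (z -> z)))): 0.08 ≤ 1, so result = 1
  (x -> (y -> (~x -> (z -> (z -> z))))): 0.18 ≤ 1, so result = 1
  Gödel value = 1
Łukasiewicz evaluation:
  ~x: Łukasiewicz ¬ gives 1 − 0.18 = 0.82
  (z -> z): min(1, 1 − 0.6 + 0.6) = 1
  (z -> (z -> z)): min(1, 1 − 0.6 + 1) = 1
  (~x -> (z -> (z -> z))): min(1, 1 − 0.82 + 1) = 1
  (y -> (~x -> (z -> (z -> z)))): min(1, 1 − 0.08 + 1) = 1
  (x -> (y -> (~x -> (z -> (z -> z))))): min(1, 1 − 0.18 + 1) = 1
  Łukasiewicz value = 1
Difference: 1 − 1 = 0.00

0.00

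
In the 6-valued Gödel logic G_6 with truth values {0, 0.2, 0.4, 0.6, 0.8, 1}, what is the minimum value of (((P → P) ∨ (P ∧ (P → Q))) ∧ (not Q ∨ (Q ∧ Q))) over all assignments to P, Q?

0.20

The minimum is attained at P = 0, Q = 0.2:
  (P → P): 0 ≤ 0, so result = 1
  (P → Q): 0 ≤ 0.2, so result = 1
  (P ∧ (P → Q)) = min(0, 1) = 0
  ((P → P) ∨ (P ∧ (P → Q))) = max(1, 0) = 1
  not Q: Gödel ¬ of 0.2 = 0 (operand ≠ 0)
  (Q ∧ Q) = min(0.2, 0.2) = 0.2
  (not Q ∨ (Q ∧ Q)) = max(0, 0.2) = 0.2
  (((P → P) ∨ (P ∧ (P → Q))) ∧ (not Q ∨ (Q ∧ Q))) = min(1, 0.2) = 0.2
Checking all 36 assignments confirms none give a value below 0.20.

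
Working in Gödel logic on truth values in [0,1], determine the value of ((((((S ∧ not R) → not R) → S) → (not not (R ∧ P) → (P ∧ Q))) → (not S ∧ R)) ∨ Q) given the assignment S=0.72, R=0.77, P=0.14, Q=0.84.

not R: Gödel ¬ of 0.77 = 0 (operand ≠ 0)
(S ∧ not R) = min(0.72, 0) = 0
not R: Gödel ¬ of 0.77 = 0 (operand ≠ 0)
((S ∧ not R) → not R): 0 ≤ 0, so result = 1
(((S ∧ not R) → not R) → S): 1 > 0.72, so result = 0.72
(R ∧ P) = min(0.77, 0.14) = 0.14
not (R ∧ P): Gödel ¬ of 0.14 = 0 (operand ≠ 0)
not not (R ∧ P): Gödel ¬ of 0 = 1 (operand is 0)
(P ∧ Q) = min(0.14, 0.84) = 0.14
(not not (R ∧ P) → (P ∧ Q)): 1 > 0.14, so result = 0.14
((((S ∧ not R) → not R) → S) → (not not (R ∧ P) → (P ∧ Q))): 0.72 > 0.14, so result = 0.14
not S: Gödel ¬ of 0.72 = 0 (operand ≠ 0)
(not S ∧ R) = min(0, 0.77) = 0
(((((S ∧ not R) → not R) → S) → (not not (R ∧ P) → (P ∧ Q))) → (not S ∧ R)): 0.14 > 0, so result = 0
((((((S ∧ not R) → not R) → S) → (not not (R ∧ P) → (P ∧ Q))) → (not S ∧ R)) ∨ Q) = max(0, 0.84) = 0.84

0.84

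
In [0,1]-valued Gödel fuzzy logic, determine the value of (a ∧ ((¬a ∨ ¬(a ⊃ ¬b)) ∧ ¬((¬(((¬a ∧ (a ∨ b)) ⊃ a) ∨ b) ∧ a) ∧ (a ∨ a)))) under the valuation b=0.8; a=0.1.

¬a: Gödel ¬ of 0.1 = 0 (operand ≠ 0)
¬b: Gödel ¬ of 0.8 = 0 (operand ≠ 0)
(a ⊃ ¬b): 0.1 > 0, so result = 0
¬(a ⊃ ¬b): Gödel ¬ of 0 = 1 (operand is 0)
(¬a ∨ ¬(a ⊃ ¬b)) = max(0, 1) = 1
¬a: Gödel ¬ of 0.1 = 0 (operand ≠ 0)
(a ∨ b) = max(0.1, 0.8) = 0.8
(¬a ∧ (a ∨ b)) = min(0, 0.8) = 0
((¬a ∧ (a ∨ b)) ⊃ a): 0 ≤ 0.1, so result = 1
(((¬a ∧ (a ∨ b)) ⊃ a) ∨ b) = max(1, 0.8) = 1
¬(((¬a ∧ (a ∨ b)) ⊃ a) ∨ b): Gödel ¬ of 1 = 0 (operand ≠ 0)
(¬(((¬a ∧ (a ∨ b)) ⊃ a) ∨ b) ∧ a) = min(0, 0.1) = 0
(a ∨ a) = max(0.1, 0.1) = 0.1
((¬(((¬a ∧ (a ∨ b)) ⊃ a) ∨ b) ∧ a) ∧ (a ∨ a)) = min(0, 0.1) = 0
¬((¬(((¬a ∧ (a ∨ b)) ⊃ a) ∨ b) ∧ a) ∧ (a ∨ a)): Gödel ¬ of 0 = 1 (operand is 0)
((¬a ∨ ¬(a ⊃ ¬b)) ∧ ¬((¬(((¬a ∧ (a ∨ b)) ⊃ a) ∨ b) ∧ a) ∧ (a ∨ a))) = min(1, 1) = 1
(a ∧ ((¬a ∨ ¬(a ⊃ ¬b)) ∧ ¬((¬(((¬a ∧ (a ∨ b)) ⊃ a) ∨ b) ∧ a) ∧ (a ∨ a)))) = min(0.1, 1) = 0.1

0.10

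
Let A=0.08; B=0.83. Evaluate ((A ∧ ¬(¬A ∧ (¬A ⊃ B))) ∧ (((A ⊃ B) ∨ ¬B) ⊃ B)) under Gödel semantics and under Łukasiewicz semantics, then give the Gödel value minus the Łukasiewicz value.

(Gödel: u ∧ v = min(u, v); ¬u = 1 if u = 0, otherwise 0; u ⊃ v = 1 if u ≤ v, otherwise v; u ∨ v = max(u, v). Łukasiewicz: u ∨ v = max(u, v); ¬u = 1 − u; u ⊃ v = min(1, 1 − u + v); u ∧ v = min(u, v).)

Gödel evaluation:
  ¬A: Gödel ¬ of 0.08 = 0 (operand ≠ 0)
  ¬A: Gödel ¬ of 0.08 = 0 (operand ≠ 0)
  (¬A ⊃ B): 0 ≤ 0.83, so result = 1
  (¬A ∧ (¬A ⊃ B)) = min(0, 1) = 0
  ¬(¬A ∧ (¬A ⊃ B)): Gödel ¬ of 0 = 1 (operand is 0)
  (A ∧ ¬(¬A ∧ (¬A ⊃ B))) = min(0.08, 1) = 0.08
  (A ⊃ B): 0.08 ≤ 0.83, so result = 1
  ¬B: Gödel ¬ of 0.83 = 0 (operand ≠ 0)
  ((A ⊃ B) ∨ ¬B) = max(1, 0) = 1
  (((A ⊃ B) ∨ ¬B) ⊃ B): 1 > 0.83, so result = 0.83
  ((A ∧ ¬(¬A ∧ (¬A ⊃ B))) ∧ (((A ⊃ B) ∨ ¬B) ⊃ B)) = min(0.08, 0.83) = 0.08
  Gödel value = 0.08
Łukasiewicz evaluation:
  ¬A: Łukasiewicz ¬ gives 1 − 0.08 = 0.92
  ¬A: Łukasiewicz ¬ gives 1 − 0.08 = 0.92
  (¬A ⊃ B): min(1, 1 − 0.92 + 0.83) = 0.91
  (¬A ∧ (¬A ⊃ B)) = min(0.92, 0.91) = 0.91
  ¬(¬A ∧ (¬A ⊃ B)): Łukasiewicz ¬ gives 1 − 0.91 = 0.09
  (A ∧ ¬(¬A ∧ (¬A ⊃ B))) = min(0.08, 0.09) = 0.08
  (A ⊃ B): min(1, 1 − 0.08 + 0.83) = 1
  ¬B: Łukasiewicz ¬ gives 1 − 0.83 = 0.17
  ((A ⊃ B) ∨ ¬B) = max(1, 0.17) = 1
  (((A ⊃ B) ∨ ¬B) ⊃ B): min(1, 1 − 1 + 0.83) = 0.83
  ((A ∧ ¬(¬A ∧ (¬A ⊃ B))) ∧ (((A ⊃ B) ∨ ¬B) ⊃ B)) = min(0.08, 0.83) = 0.08
  Łukasiewicz value = 0.08
Difference: 0.08 − 0.08 = 0.00

0.00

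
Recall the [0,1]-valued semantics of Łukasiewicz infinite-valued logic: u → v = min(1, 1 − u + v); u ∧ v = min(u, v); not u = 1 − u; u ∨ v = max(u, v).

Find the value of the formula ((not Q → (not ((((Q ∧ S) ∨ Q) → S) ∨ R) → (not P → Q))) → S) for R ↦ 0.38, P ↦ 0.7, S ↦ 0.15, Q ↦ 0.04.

not Q: Łukasiewicz ¬ gives 1 − 0.04 = 0.96
(Q ∧ S) = min(0.04, 0.15) = 0.04
((Q ∧ S) ∨ Q) = max(0.04, 0.04) = 0.04
(((Q ∧ S) ∨ Q) → S): min(1, 1 − 0.04 + 0.15) = 1
((((Q ∧ S) ∨ Q) → S) ∨ R) = max(1, 0.38) = 1
not ((((Q ∧ S) ∨ Q) → S) ∨ R): Łukasiewicz ¬ gives 1 − 1 = 0
not P: Łukasiewicz ¬ gives 1 − 0.7 = 0.3
(not P → Q): min(1, 1 − 0.3 + 0.04) = 0.74
(not ((((Q ∧ S) ∨ Q) → S) ∨ R) → (not P → Q)): min(1, 1 − 0 + 0.74) = 1
(not Q → (not ((((Q ∧ S) ∨ Q) → S) ∨ R) → (not P → Q))): min(1, 1 − 0.96 + 1) = 1
((not Q → (not ((((Q ∧ S) ∨ Q) → S) ∨ R) → (not P → Q))) → S): min(1, 1 − 1 + 0.15) = 0.15

0.15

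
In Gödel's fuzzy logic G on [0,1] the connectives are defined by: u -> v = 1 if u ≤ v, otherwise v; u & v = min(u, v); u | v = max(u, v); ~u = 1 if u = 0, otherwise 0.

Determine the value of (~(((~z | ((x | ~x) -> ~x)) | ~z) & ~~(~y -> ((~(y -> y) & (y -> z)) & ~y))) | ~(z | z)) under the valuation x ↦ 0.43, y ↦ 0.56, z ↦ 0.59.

1.00

~z: Gödel ¬ of 0.59 = 0 (operand ≠ 0)
~x: Gödel ¬ of 0.43 = 0 (operand ≠ 0)
(x | ~x) = max(0.43, 0) = 0.43
~x: Gödel ¬ of 0.43 = 0 (operand ≠ 0)
((x | ~x) -> ~x): 0.43 > 0, so result = 0
(~z | ((x | ~x) -> ~x)) = max(0, 0) = 0
~z: Gödel ¬ of 0.59 = 0 (operand ≠ 0)
((~z | ((x | ~x) -> ~x)) | ~z) = max(0, 0) = 0
~y: Gödel ¬ of 0.56 = 0 (operand ≠ 0)
(y -> y): 0.56 ≤ 0.56, so result = 1
~(y -> y): Gödel ¬ of 1 = 0 (operand ≠ 0)
(y -> z): 0.56 ≤ 0.59, so result = 1
(~(y -> y) & (y -> z)) = min(0, 1) = 0
~y: Gödel ¬ of 0.56 = 0 (operand ≠ 0)
((~(y -> y) & (y -> z)) & ~y) = min(0, 0) = 0
(~y -> ((~(y -> y) & (y -> z)) & ~y)): 0 ≤ 0, so result = 1
~(~y -> ((~(y -> y) & (y -> z)) & ~y)): Gödel ¬ of 1 = 0 (operand ≠ 0)
~~(~y -> ((~(y -> y) & (y -> z)) & ~y)): Gödel ¬ of 0 = 1 (operand is 0)
(((~z | ((x | ~x) -> ~x)) | ~z) & ~~(~y -> ((~(y -> y) & (y -> z)) & ~y))) = min(0, 1) = 0
~(((~z | ((x | ~x) -> ~x)) | ~z) & ~~(~y -> ((~(y -> y) & (y -> z)) & ~y))): Gödel ¬ of 0 = 1 (operand is 0)
(z | z) = max(0.59, 0.59) = 0.59
~(z | z): Gödel ¬ of 0.59 = 0 (operand ≠ 0)
(~(((~z | ((x | ~x) -> ~x)) | ~z) & ~~(~y -> ((~(y -> y) & (y -> z)) & ~y))) | ~(z | z)) = max(1, 0) = 1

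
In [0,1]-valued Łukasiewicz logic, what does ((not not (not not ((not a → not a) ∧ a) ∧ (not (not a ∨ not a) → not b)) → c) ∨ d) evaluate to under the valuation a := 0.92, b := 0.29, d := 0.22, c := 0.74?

0.95

not a: Łukasiewicz ¬ gives 1 − 0.92 = 0.08
not a: Łukasiewicz ¬ gives 1 − 0.92 = 0.08
(not a → not a): min(1, 1 − 0.08 + 0.08) = 1
((not a → not a) ∧ a) = min(1, 0.92) = 0.92
not ((not a → not a) ∧ a): Łukasiewicz ¬ gives 1 − 0.92 = 0.08
not not ((not a → not a) ∧ a): Łukasiewicz ¬ gives 1 − 0.08 = 0.92
not a: Łukasiewicz ¬ gives 1 − 0.92 = 0.08
not a: Łukasiewicz ¬ gives 1 − 0.92 = 0.08
(not a ∨ not a) = max(0.08, 0.08) = 0.08
not (not a ∨ not a): Łukasiewicz ¬ gives 1 − 0.08 = 0.92
not b: Łukasiewicz ¬ gives 1 − 0.29 = 0.71
(not (not a ∨ not a) → not b): min(1, 1 − 0.92 + 0.71) = 0.79
(not not ((not a → not a) ∧ a) ∧ (not (not a ∨ not a) → not b)) = min(0.92, 0.79) = 0.79
not (not not ((not a → not a) ∧ a) ∧ (not (not a ∨ not a) → not b)): Łukasiewicz ¬ gives 1 − 0.79 = 0.21
not not (not not ((not a → not a) ∧ a) ∧ (not (not a ∨ not a) → not b)): Łukasiewicz ¬ gives 1 − 0.21 = 0.79
(not not (not not ((not a → not a) ∧ a) ∧ (not (not a ∨ not a) → not b)) → c): min(1, 1 − 0.79 + 0.74) = 0.95
((not not (not not ((not a → not a) ∧ a) ∧ (not (not a ∨ not a) → not b)) → c) ∨ d) = max(0.95, 0.22) = 0.95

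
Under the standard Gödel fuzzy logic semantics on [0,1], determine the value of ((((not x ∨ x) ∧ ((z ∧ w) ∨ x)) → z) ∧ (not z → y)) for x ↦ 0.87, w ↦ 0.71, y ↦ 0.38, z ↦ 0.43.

not x: Gödel ¬ of 0.87 = 0 (operand ≠ 0)
(not x ∨ x) = max(0, 0.87) = 0.87
(z ∧ w) = min(0.43, 0.71) = 0.43
((z ∧ w) ∨ x) = max(0.43, 0.87) = 0.87
((not x ∨ x) ∧ ((z ∧ w) ∨ x)) = min(0.87, 0.87) = 0.87
(((not x ∨ x) ∧ ((z ∧ w) ∨ x)) → z): 0.87 > 0.43, so result = 0.43
not z: Gödel ¬ of 0.43 = 0 (operand ≠ 0)
(not z → y): 0 ≤ 0.38, so result = 1
((((not x ∨ x) ∧ ((z ∧ w) ∨ x)) → z) ∧ (not z → y)) = min(0.43, 1) = 0.43

0.43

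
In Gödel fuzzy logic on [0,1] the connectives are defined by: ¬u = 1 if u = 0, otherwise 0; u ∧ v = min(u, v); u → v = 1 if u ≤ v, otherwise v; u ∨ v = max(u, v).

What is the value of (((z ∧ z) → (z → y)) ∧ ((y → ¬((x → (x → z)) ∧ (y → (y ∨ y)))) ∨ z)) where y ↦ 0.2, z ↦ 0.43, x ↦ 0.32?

(z ∧ z) = min(0.43, 0.43) = 0.43
(z → y): 0.43 > 0.2, so result = 0.2
((z ∧ z) → (z → y)): 0.43 > 0.2, so result = 0.2
(x → z): 0.32 ≤ 0.43, so result = 1
(x → (x → z)): 0.32 ≤ 1, so result = 1
(y ∨ y) = max(0.2, 0.2) = 0.2
(y → (y ∨ y)): 0.2 ≤ 0.2, so result = 1
((x → (x → z)) ∧ (y → (y ∨ y))) = min(1, 1) = 1
¬((x → (x → z)) ∧ (y → (y ∨ y))): Gödel ¬ of 1 = 0 (operand ≠ 0)
(y → ¬((x → (x → z)) ∧ (y → (y ∨ y)))): 0.2 > 0, so result = 0
((y → ¬((x → (x → z)) ∧ (y → (y ∨ y)))) ∨ z) = max(0, 0.43) = 0.43
(((z ∧ z) → (z → y)) ∧ ((y → ¬((x → (x → z)) ∧ (y → (y ∨ y)))) ∨ z)) = min(0.2, 0.43) = 0.2

0.20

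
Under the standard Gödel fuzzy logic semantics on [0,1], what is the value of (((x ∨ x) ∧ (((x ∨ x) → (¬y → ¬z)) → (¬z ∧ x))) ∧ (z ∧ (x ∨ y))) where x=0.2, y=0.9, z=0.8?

(x ∨ x) = max(0.2, 0.2) = 0.2
(x ∨ x) = max(0.2, 0.2) = 0.2
¬y: Gödel ¬ of 0.9 = 0 (operand ≠ 0)
¬z: Gödel ¬ of 0.8 = 0 (operand ≠ 0)
(¬y → ¬z): 0 ≤ 0, so result = 1
((x ∨ x) → (¬y → ¬z)): 0.2 ≤ 1, so result = 1
¬z: Gödel ¬ of 0.8 = 0 (operand ≠ 0)
(¬z ∧ x) = min(0, 0.2) = 0
(((x ∨ x) → (¬y → ¬z)) → (¬z ∧ x)): 1 > 0, so result = 0
((x ∨ x) ∧ (((x ∨ x) → (¬y → ¬z)) → (¬z ∧ x))) = min(0.2, 0) = 0
(x ∨ y) = max(0.2, 0.9) = 0.9
(z ∧ (x ∨ y)) = min(0.8, 0.9) = 0.8
(((x ∨ x) ∧ (((x ∨ x) → (¬y → ¬z)) → (¬z ∧ x))) ∧ (z ∧ (x ∨ y))) = min(0, 0.8) = 0

0.00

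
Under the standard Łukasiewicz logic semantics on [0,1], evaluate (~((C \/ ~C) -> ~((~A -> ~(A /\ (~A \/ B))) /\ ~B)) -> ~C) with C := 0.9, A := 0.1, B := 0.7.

0.90

~C: Łukasiewicz ¬ gives 1 − 0.9 = 0.1
(C \/ ~C) = max(0.9, 0.1) = 0.9
~A: Łukasiewicz ¬ gives 1 − 0.1 = 0.9
~A: Łukasiewicz ¬ gives 1 − 0.1 = 0.9
(~A \/ B) = max(0.9, 0.7) = 0.9
(A /\ (~A \/ B)) = min(0.1, 0.9) = 0.1
~(A /\ (~A \/ B)): Łukasiewicz ¬ gives 1 − 0.1 = 0.9
(~A -> ~(A /\ (~A \/ B))): min(1, 1 − 0.9 + 0.9) = 1
~B: Łukasiewicz ¬ gives 1 − 0.7 = 0.3
((~A -> ~(A /\ (~A \/ B))) /\ ~B) = min(1, 0.3) = 0.3
~((~A -> ~(A /\ (~A \/ B))) /\ ~B): Łukasiewicz ¬ gives 1 − 0.3 = 0.7
((C \/ ~C) -> ~((~A -> ~(A /\ (~A \/ B))) /\ ~B)): min(1, 1 − 0.9 + 0.7) = 0.8
~((C \/ ~C) -> ~((~A -> ~(A /\ (~A \/ B))) /\ ~B)): Łukasiewicz ¬ gives 1 − 0.8 = 0.2
~C: Łukasiewicz ¬ gives 1 − 0.9 = 0.1
(~((C \/ ~C) -> ~((~A -> ~(A /\ (~A \/ B))) /\ ~B)) -> ~C): min(1, 1 − 0.2 + 0.1) = 0.9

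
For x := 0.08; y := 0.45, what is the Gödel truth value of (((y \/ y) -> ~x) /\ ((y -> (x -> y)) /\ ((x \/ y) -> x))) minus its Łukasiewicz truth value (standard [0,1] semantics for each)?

-0.63

Gödel evaluation:
  (y \/ y) = max(0.45, 0.45) = 0.45
  ~x: Gödel ¬ of 0.08 = 0 (operand ≠ 0)
  ((y \/ y) -> ~x): 0.45 > 0, so result = 0
  (x -> y): 0.08 ≤ 0.45, so result = 1
  (y -> (x -> y)): 0.45 ≤ 1, so result = 1
  (x \/ y) = max(0.08, 0.45) = 0.45
  ((x \/ y) -> x): 0.45 > 0.08, so result = 0.08
  ((y -> (x -> y)) /\ ((x \/ y) -> x)) = min(1, 0.08) = 0.08
  (((y \/ y) -> ~x) /\ ((y -> (x -> y)) /\ ((x \/ y) -> x))) = min(0, 0.08) = 0
  Gödel value = 0
Łukasiewicz evaluation:
  (y \/ y) = max(0.45, 0.45) = 0.45
  ~x: Łukasiewicz ¬ gives 1 − 0.08 = 0.92
  ((y \/ y) -> ~x): min(1, 1 − 0.45 + 0.92) = 1
  (x -> y): min(1, 1 − 0.08 + 0.45) = 1
  (y -> (x -> y)): min(1, 1 − 0.45 + 1) = 1
  (x \/ y) = max(0.08, 0.45) = 0.45
  ((x \/ y) -> x): min(1, 1 − 0.45 + 0.08) = 0.63
  ((y -> (x -> y)) /\ ((x \/ y) -> x)) = min(1, 0.63) = 0.63
  (((y \/ y) -> ~x) /\ ((y -> (x -> y)) /\ ((x \/ y) -> x))) = min(1, 0.63) = 0.63
  Łukasiewicz value = 0.63
Difference: 0 − 0.63 = -0.63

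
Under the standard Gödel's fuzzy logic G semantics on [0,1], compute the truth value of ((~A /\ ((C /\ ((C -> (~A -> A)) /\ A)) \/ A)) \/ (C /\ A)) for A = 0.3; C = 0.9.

0.30

~A: Gödel ¬ of 0.3 = 0 (operand ≠ 0)
~A: Gödel ¬ of 0.3 = 0 (operand ≠ 0)
(~A -> A): 0 ≤ 0.3, so result = 1
(C -> (~A -> A)): 0.9 ≤ 1, so result = 1
((C -> (~A -> A)) /\ A) = min(1, 0.3) = 0.3
(C /\ ((C -> (~A -> A)) /\ A)) = min(0.9, 0.3) = 0.3
((C /\ ((C -> (~A -> A)) /\ A)) \/ A) = max(0.3, 0.3) = 0.3
(~A /\ ((C /\ ((C -> (~A -> A)) /\ A)) \/ A)) = min(0, 0.3) = 0
(C /\ A) = min(0.9, 0.3) = 0.3
((~A /\ ((C /\ ((C -> (~A -> A)) /\ A)) \/ A)) \/ (C /\ A)) = max(0, 0.3) = 0.3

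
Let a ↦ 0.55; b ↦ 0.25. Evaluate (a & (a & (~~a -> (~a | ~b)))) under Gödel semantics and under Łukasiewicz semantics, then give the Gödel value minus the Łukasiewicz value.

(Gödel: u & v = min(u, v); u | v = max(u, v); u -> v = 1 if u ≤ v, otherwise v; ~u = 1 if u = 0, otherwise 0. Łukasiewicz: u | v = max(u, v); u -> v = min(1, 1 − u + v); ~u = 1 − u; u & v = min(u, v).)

Gödel evaluation:
  ~a: Gödel ¬ of 0.55 = 0 (operand ≠ 0)
  ~~a: Gödel ¬ of 0 = 1 (operand is 0)
  ~a: Gödel ¬ of 0.55 = 0 (operand ≠ 0)
  ~b: Gödel ¬ of 0.25 = 0 (operand ≠ 0)
  (~a | ~b) = max(0, 0) = 0
  (~~a -> (~a | ~b)): 1 > 0, so result = 0
  (a & (~~a -> (~a | ~b))) = min(0.55, 0) = 0
  (a & (a & (~~a -> (~a | ~b)))) = min(0.55, 0) = 0
  Gödel value = 0
Łukasiewicz evaluation:
  ~a: Łukasiewicz ¬ gives 1 − 0.55 = 0.45
  ~~a: Łukasiewicz ¬ gives 1 − 0.45 = 0.55
  ~a: Łukasiewicz ¬ gives 1 − 0.55 = 0.45
  ~b: Łukasiewicz ¬ gives 1 − 0.25 = 0.75
  (~a | ~b) = max(0.45, 0.75) = 0.75
  (~~a -> (~a | ~b)): min(1, 1 − 0.55 + 0.75) = 1
  (a & (~~a -> (~a | ~b))) = min(0.55, 1) = 0.55
  (a & (a & (~~a -> (~a | ~b)))) = min(0.55, 0.55) = 0.55
  Łukasiewicz value = 0.55
Difference: 0 − 0.55 = -0.55

-0.55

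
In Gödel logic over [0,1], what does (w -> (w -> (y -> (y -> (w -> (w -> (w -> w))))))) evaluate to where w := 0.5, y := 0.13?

1.00

(w -> w): 0.5 ≤ 0.5, so result = 1
(w -> (w -> w)): 0.5 ≤ 1, so result = 1
(w -> (w -> (w -> w))): 0.5 ≤ 1, so result = 1
(y -> (w -> (w -> (w -> w)))): 0.13 ≤ 1, so result = 1
(y -> (y -> (w -> (w -> (w -> w))))): 0.13 ≤ 1, so result = 1
(w -> (y -> (y -> (w -> (w -> (w -> w)))))): 0.5 ≤ 1, so result = 1
(w -> (w -> (y -> (y -> (w -> (w -> (w -> w))))))): 0.5 ≤ 1, so result = 1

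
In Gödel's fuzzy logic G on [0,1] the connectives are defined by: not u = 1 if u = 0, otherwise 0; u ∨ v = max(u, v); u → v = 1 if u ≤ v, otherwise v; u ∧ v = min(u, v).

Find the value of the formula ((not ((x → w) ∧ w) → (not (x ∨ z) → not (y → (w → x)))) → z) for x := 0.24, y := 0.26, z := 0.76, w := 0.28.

(x → w): 0.24 ≤ 0.28, so result = 1
((x → w) ∧ w) = min(1, 0.28) = 0.28
not ((x → w) ∧ w): Gödel ¬ of 0.28 = 0 (operand ≠ 0)
(x ∨ z) = max(0.24, 0.76) = 0.76
not (x ∨ z): Gödel ¬ of 0.76 = 0 (operand ≠ 0)
(w → x): 0.28 > 0.24, so result = 0.24
(y → (w → x)): 0.26 > 0.24, so result = 0.24
not (y → (w → x)): Gödel ¬ of 0.24 = 0 (operand ≠ 0)
(not (x ∨ z) → not (y → (w → x))): 0 ≤ 0, so result = 1
(not ((x → w) ∧ w) → (not (x ∨ z) → not (y → (w → x)))): 0 ≤ 1, so result = 1
((not ((x → w) ∧ w) → (not (x ∨ z) → not (y → (w → x)))) → z): 1 > 0.76, so result = 0.76

0.76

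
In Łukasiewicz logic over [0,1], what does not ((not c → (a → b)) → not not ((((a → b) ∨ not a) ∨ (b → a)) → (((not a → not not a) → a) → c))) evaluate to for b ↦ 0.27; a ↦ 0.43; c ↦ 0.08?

not c: Łukasiewicz ¬ gives 1 − 0.08 = 0.92
(a → b): min(1, 1 − 0.43 + 0.27) = 0.84
(not c → (a → b)): min(1, 1 − 0.92 + 0.84) = 0.92
(a → b): min(1, 1 − 0.43 + 0.27) = 0.84
not a: Łukasiewicz ¬ gives 1 − 0.43 = 0.57
((a → b) ∨ not a) = max(0.84, 0.57) = 0.84
(b → a): min(1, 1 − 0.27 + 0.43) = 1
(((a → b) ∨ not a) ∨ (b → a)) = max(0.84, 1) = 1
not a: Łukasiewicz ¬ gives 1 − 0.43 = 0.57
not a: Łukasiewicz ¬ gives 1 − 0.43 = 0.57
not not a: Łukasiewicz ¬ gives 1 − 0.57 = 0.43
(not a → not not a): min(1, 1 − 0.57 + 0.43) = 0.86
((not a → not not a) → a): min(1, 1 − 0.86 + 0.43) = 0.57
(((not a → not not a) → a) → c): min(1, 1 − 0.57 + 0.08) = 0.51
((((a → b) ∨ not a) ∨ (b → a)) → (((not a → not not a) → a) → c)): min(1, 1 − 1 + 0.51) = 0.51
not ((((a → b) ∨ not a) ∨ (b → a)) → (((not a → not not a) → a) → c)): Łukasiewicz ¬ gives 1 − 0.51 = 0.49
not not ((((a → b) ∨ not a) ∨ (b → a)) → (((not a → not not a) → a) → c)): Łukasiewicz ¬ gives 1 − 0.49 = 0.51
((not c → (a → b)) → not not ((((a → b) ∨ not a) ∨ (b → a)) → (((not a → not not a) → a) → c))): min(1, 1 − 0.92 + 0.51) = 0.59
not ((not c → (a → b)) → not not ((((a → b) ∨ not a) ∨ (b → a)) → (((not a → not not a) → a) → c))): Łukasiewicz ¬ gives 1 − 0.59 = 0.41

0.41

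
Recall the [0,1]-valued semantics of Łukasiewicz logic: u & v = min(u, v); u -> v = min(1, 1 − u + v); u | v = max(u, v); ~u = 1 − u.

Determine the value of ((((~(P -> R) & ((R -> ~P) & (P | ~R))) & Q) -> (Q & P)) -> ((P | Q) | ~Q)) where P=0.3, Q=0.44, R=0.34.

(P -> R): min(1, 1 − 0.3 + 0.34) = 1
~(P -> R): Łukasiewicz ¬ gives 1 − 1 = 0
~P: Łukasiewicz ¬ gives 1 − 0.3 = 0.7
(R -> ~P): min(1, 1 − 0.34 + 0.7) = 1
~R: Łukasiewicz ¬ gives 1 − 0.34 = 0.66
(P | ~R) = max(0.3, 0.66) = 0.66
((R -> ~P) & (P | ~R)) = min(1, 0.66) = 0.66
(~(P -> R) & ((R -> ~P) & (P | ~R))) = min(0, 0.66) = 0
((~(P -> R) & ((R -> ~P) & (P | ~R))) & Q) = min(0, 0.44) = 0
(Q & P) = min(0.44, 0.3) = 0.3
(((~(P -> R) & ((R -> ~P) & (P | ~R))) & Q) -> (Q & P)): min(1, 1 − 0 + 0.3) = 1
(P | Q) = max(0.3, 0.44) = 0.44
~Q: Łukasiewicz ¬ gives 1 − 0.44 = 0.56
((P | Q) | ~Q) = max(0.44, 0.56) = 0.56
((((~(P -> R) & ((R -> ~P) & (P | ~R))) & Q) -> (Q & P)) -> ((P | Q) | ~Q)): min(1, 1 − 1 + 0.56) = 0.56

0.56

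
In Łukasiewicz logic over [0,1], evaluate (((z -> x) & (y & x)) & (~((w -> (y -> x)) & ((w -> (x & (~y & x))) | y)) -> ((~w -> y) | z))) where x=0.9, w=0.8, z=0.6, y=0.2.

0.20

(z -> x): min(1, 1 − 0.6 + 0.9) = 1
(y & x) = min(0.2, 0.9) = 0.2
((z -> x) & (y & x)) = min(1, 0.2) = 0.2
(y -> x): min(1, 1 − 0.2 + 0.9) = 1
(w -> (y -> x)): min(1, 1 − 0.8 + 1) = 1
~y: Łukasiewicz ¬ gives 1 − 0.2 = 0.8
(~y & x) = min(0.8, 0.9) = 0.8
(x & (~y & x)) = min(0.9, 0.8) = 0.8
(w -> (x & (~y & x))): min(1, 1 − 0.8 + 0.8) = 1
((w -> (x & (~y & x))) | y) = max(1, 0.2) = 1
((w -> (y -> x)) & ((w -> (x & (~y & x))) | y)) = min(1, 1) = 1
~((w -> (y -> x)) & ((w -> (x & (~y & x))) | y)): Łukasiewicz ¬ gives 1 − 1 = 0
~w: Łukasiewicz ¬ gives 1 − 0.8 = 0.2
(~w -> y): min(1, 1 − 0.2 + 0.2) = 1
((~w -> y) | z) = max(1, 0.6) = 1
(~((w -> (y -> x)) & ((w -> (x & (~y & x))) | y)) -> ((~w -> y) | z)): min(1, 1 − 0 + 1) = 1
(((z -> x) & (y & x)) & (~((w -> (y -> x)) & ((w -> (x & (~y & x))) | y)) -> ((~w -> y) | z))) = min(0.2, 1) = 0.2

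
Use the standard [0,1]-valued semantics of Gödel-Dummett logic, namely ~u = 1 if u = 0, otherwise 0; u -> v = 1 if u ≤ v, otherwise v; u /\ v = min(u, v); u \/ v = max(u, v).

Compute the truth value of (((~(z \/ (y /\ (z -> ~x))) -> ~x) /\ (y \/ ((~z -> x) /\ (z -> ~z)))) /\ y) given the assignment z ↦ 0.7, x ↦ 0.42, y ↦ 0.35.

~x: Gödel ¬ of 0.42 = 0 (operand ≠ 0)
(z -> ~x): 0.7 > 0, so result = 0
(y /\ (z -> ~x)) = min(0.35, 0) = 0
(z \/ (y /\ (z -> ~x))) = max(0.7, 0) = 0.7
~(z \/ (y /\ (z -> ~x))): Gödel ¬ of 0.7 = 0 (operand ≠ 0)
~x: Gödel ¬ of 0.42 = 0 (operand ≠ 0)
(~(z \/ (y /\ (z -> ~x))) -> ~x): 0 ≤ 0, so result = 1
~z: Gödel ¬ of 0.7 = 0 (operand ≠ 0)
(~z -> x): 0 ≤ 0.42, so result = 1
~z: Gödel ¬ of 0.7 = 0 (operand ≠ 0)
(z -> ~z): 0.7 > 0, so result = 0
((~z -> x) /\ (z -> ~z)) = min(1, 0) = 0
(y \/ ((~z -> x) /\ (z -> ~z))) = max(0.35, 0) = 0.35
((~(z \/ (y /\ (z -> ~x))) -> ~x) /\ (y \/ ((~z -> x) /\ (z -> ~z)))) = min(1, 0.35) = 0.35
(((~(z \/ (y /\ (z -> ~x))) -> ~x) /\ (y \/ ((~z -> x) /\ (z -> ~z)))) /\ y) = min(0.35, 0.35) = 0.35

0.35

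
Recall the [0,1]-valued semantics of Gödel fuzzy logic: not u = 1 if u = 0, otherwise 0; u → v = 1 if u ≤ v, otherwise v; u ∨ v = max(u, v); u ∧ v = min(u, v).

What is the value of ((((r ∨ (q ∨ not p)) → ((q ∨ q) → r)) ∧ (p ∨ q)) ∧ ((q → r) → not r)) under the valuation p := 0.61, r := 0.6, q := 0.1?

0.00

not p: Gödel ¬ of 0.61 = 0 (operand ≠ 0)
(q ∨ not p) = max(0.1, 0) = 0.1
(r ∨ (q ∨ not p)) = max(0.6, 0.1) = 0.6
(q ∨ q) = max(0.1, 0.1) = 0.1
((q ∨ q) → r): 0.1 ≤ 0.6, so result = 1
((r ∨ (q ∨ not p)) → ((q ∨ q) → r)): 0.6 ≤ 1, so result = 1
(p ∨ q) = max(0.61, 0.1) = 0.61
(((r ∨ (q ∨ not p)) → ((q ∨ q) → r)) ∧ (p ∨ q)) = min(1, 0.61) = 0.61
(q → r): 0.1 ≤ 0.6, so result = 1
not r: Gödel ¬ of 0.6 = 0 (operand ≠ 0)
((q → r) → not r): 1 > 0, so result = 0
((((r ∨ (q ∨ not p)) → ((q ∨ q) → r)) ∧ (p ∨ q)) ∧ ((q → r) → not r)) = min(0.61, 0) = 0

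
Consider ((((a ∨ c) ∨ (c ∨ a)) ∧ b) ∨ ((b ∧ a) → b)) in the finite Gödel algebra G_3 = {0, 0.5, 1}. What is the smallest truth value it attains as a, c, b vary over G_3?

Every assignment gives 1. For instance at a = 0, c = 0, b = 0:
  (a ∨ c) = max(0, 0) = 0
  (c ∨ a) = max(0, 0) = 0
  ((a ∨ c) ∨ (c ∨ a)) = max(0, 0) = 0
  (((a ∨ c) ∨ (c ∨ a)) ∧ b) = min(0, 0) = 0
  (b ∧ a) = min(0, 0) = 0
  ((b ∧ a) → b): 0 ≤ 0, so result = 1
  ((((a ∨ c) ∨ (c ∨ a)) ∧ b) ∨ ((b ∧ a) → b)) = max(0, 1) = 1
All 27 assignments give value 1 — the formula is a G_3-tautology.

1.00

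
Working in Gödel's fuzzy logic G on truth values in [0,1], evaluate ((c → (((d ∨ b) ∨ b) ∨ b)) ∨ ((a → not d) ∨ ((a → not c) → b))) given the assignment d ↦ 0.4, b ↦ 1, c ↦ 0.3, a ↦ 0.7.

1.00

(d ∨ b) = max(0.4, 1) = 1
((d ∨ b) ∨ b) = max(1, 1) = 1
(((d ∨ b) ∨ b) ∨ b) = max(1, 1) = 1
(c → (((d ∨ b) ∨ b) ∨ b)): 0.3 ≤ 1, so result = 1
not d: Gödel ¬ of 0.4 = 0 (operand ≠ 0)
(a → not d): 0.7 > 0, so result = 0
not c: Gödel ¬ of 0.3 = 0 (operand ≠ 0)
(a → not c): 0.7 > 0, so result = 0
((a → not c) → b): 0 ≤ 1, so result = 1
((a → not d) ∨ ((a → not c) → b)) = max(0, 1) = 1
((c → (((d ∨ b) ∨ b) ∨ b)) ∨ ((a → not d) ∨ ((a → not c) → b))) = max(1, 1) = 1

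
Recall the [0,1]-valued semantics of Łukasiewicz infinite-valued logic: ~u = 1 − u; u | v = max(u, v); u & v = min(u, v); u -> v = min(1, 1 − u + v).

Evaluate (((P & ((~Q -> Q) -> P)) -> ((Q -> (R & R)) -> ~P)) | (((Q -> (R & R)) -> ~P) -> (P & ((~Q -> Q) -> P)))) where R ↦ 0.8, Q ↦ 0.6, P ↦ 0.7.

1.00

~Q: Łukasiewicz ¬ gives 1 − 0.6 = 0.4
(~Q -> Q): min(1, 1 − 0.4 + 0.6) = 1
((~Q -> Q) -> P): min(1, 1 − 1 + 0.7) = 0.7
(P & ((~Q -> Q) -> P)) = min(0.7, 0.7) = 0.7
(R & R) = min(0.8, 0.8) = 0.8
(Q -> (R & R)): min(1, 1 − 0.6 + 0.8) = 1
~P: Łukasiewicz ¬ gives 1 − 0.7 = 0.3
((Q -> (R & R)) -> ~P): min(1, 1 − 1 + 0.3) = 0.3
((P & ((~Q -> Q) -> P)) -> ((Q -> (R & R)) -> ~P)): min(1, 1 − 0.7 + 0.3) = 0.6
(R & R) = min(0.8, 0.8) = 0.8
(Q -> (R & R)): min(1, 1 − 0.6 + 0.8) = 1
~P: Łukasiewicz ¬ gives 1 − 0.7 = 0.3
((Q -> (R & R)) -> ~P): min(1, 1 − 1 + 0.3) = 0.3
~Q: Łukasiewicz ¬ gives 1 − 0.6 = 0.4
(~Q -> Q): min(1, 1 − 0.4 + 0.6) = 1
((~Q -> Q) -> P): min(1, 1 − 1 + 0.7) = 0.7
(P & ((~Q -> Q) -> P)) = min(0.7, 0.7) = 0.7
(((Q -> (R & R)) -> ~P) -> (P & ((~Q -> Q) -> P))): min(1, 1 − 0.3 + 0.7) = 1
(((P & ((~Q -> Q) -> P)) -> ((Q -> (R & R)) -> ~P)) | (((Q -> (R & R)) -> ~P) -> (P & ((~Q -> Q) -> P)))) = max(0.6, 1) = 1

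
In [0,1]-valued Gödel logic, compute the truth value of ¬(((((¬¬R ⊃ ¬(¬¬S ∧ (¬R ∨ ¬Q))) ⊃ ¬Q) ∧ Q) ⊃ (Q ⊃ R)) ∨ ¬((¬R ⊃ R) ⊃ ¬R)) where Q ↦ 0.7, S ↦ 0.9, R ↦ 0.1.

0.00

¬R: Gödel ¬ of 0.1 = 0 (operand ≠ 0)
¬¬R: Gödel ¬ of 0 = 1 (operand is 0)
¬S: Gödel ¬ of 0.9 = 0 (operand ≠ 0)
¬¬S: Gödel ¬ of 0 = 1 (operand is 0)
¬R: Gödel ¬ of 0.1 = 0 (operand ≠ 0)
¬Q: Gödel ¬ of 0.7 = 0 (operand ≠ 0)
(¬R ∨ ¬Q) = max(0, 0) = 0
(¬¬S ∧ (¬R ∨ ¬Q)) = min(1, 0) = 0
¬(¬¬S ∧ (¬R ∨ ¬Q)): Gödel ¬ of 0 = 1 (operand is 0)
(¬¬R ⊃ ¬(¬¬S ∧ (¬R ∨ ¬Q))): 1 ≤ 1, so result = 1
¬Q: Gödel ¬ of 0.7 = 0 (operand ≠ 0)
((¬¬R ⊃ ¬(¬¬S ∧ (¬R ∨ ¬Q))) ⊃ ¬Q): 1 > 0, so result = 0
(((¬¬R ⊃ ¬(¬¬S ∧ (¬R ∨ ¬Q))) ⊃ ¬Q) ∧ Q) = min(0, 0.7) = 0
(Q ⊃ R): 0.7 > 0.1, so result = 0.1
((((¬¬R ⊃ ¬(¬¬S ∧ (¬R ∨ ¬Q))) ⊃ ¬Q) ∧ Q) ⊃ (Q ⊃ R)): 0 ≤ 0.1, so result = 1
¬R: Gödel ¬ of 0.1 = 0 (operand ≠ 0)
(¬R ⊃ R): 0 ≤ 0.1, so result = 1
¬R: Gödel ¬ of 0.1 = 0 (operand ≠ 0)
((¬R ⊃ R) ⊃ ¬R): 1 > 0, so result = 0
¬((¬R ⊃ R) ⊃ ¬R): Gödel ¬ of 0 = 1 (operand is 0)
(((((¬¬R ⊃ ¬(¬¬S ∧ (¬R ∨ ¬Q))) ⊃ ¬Q) ∧ Q) ⊃ (Q ⊃ R)) ∨ ¬((¬R ⊃ R) ⊃ ¬R)) = max(1, 1) = 1
¬(((((¬¬R ⊃ ¬(¬¬S ∧ (¬R ∨ ¬Q))) ⊃ ¬Q) ∧ Q) ⊃ (Q ⊃ R)) ∨ ¬((¬R ⊃ R) ⊃ ¬R)): Gödel ¬ of 1 = 0 (operand ≠ 0)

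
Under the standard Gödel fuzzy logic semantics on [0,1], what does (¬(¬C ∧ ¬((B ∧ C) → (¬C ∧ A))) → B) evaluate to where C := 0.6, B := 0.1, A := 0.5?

0.10

¬C: Gödel ¬ of 0.6 = 0 (operand ≠ 0)
(B ∧ C) = min(0.1, 0.6) = 0.1
¬C: Gödel ¬ of 0.6 = 0 (operand ≠ 0)
(¬C ∧ A) = min(0, 0.5) = 0
((B ∧ C) → (¬C ∧ A)): 0.1 > 0, so result = 0
¬((B ∧ C) → (¬C ∧ A)): Gödel ¬ of 0 = 1 (operand is 0)
(¬C ∧ ¬((B ∧ C) → (¬C ∧ A))) = min(0, 1) = 0
¬(¬C ∧ ¬((B ∧ C) → (¬C ∧ A))): Gödel ¬ of 0 = 1 (operand is 0)
(¬(¬C ∧ ¬((B ∧ C) → (¬C ∧ A))) → B): 1 > 0.1, so result = 0.1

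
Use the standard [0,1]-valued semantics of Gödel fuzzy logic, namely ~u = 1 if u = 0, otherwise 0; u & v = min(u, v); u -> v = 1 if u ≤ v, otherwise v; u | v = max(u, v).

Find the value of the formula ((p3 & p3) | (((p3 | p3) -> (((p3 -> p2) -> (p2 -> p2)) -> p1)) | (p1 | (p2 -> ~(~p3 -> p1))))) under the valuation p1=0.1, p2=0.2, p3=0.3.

0.30

(p3 & p3) = min(0.3, 0.3) = 0.3
(p3 | p3) = max(0.3, 0.3) = 0.3
(p3 -> p2): 0.3 > 0.2, so result = 0.2
(p2 -> p2): 0.2 ≤ 0.2, so result = 1
((p3 -> p2) -> (p2 -> p2)): 0.2 ≤ 1, so result = 1
(((p3 -> p2) -> (p2 -> p2)) -> p1): 1 > 0.1, so result = 0.1
((p3 | p3) -> (((p3 -> p2) -> (p2 -> p2)) -> p1)): 0.3 > 0.1, so result = 0.1
~p3: Gödel ¬ of 0.3 = 0 (operand ≠ 0)
(~p3 -> p1): 0 ≤ 0.1, so result = 1
~(~p3 -> p1): Gödel ¬ of 1 = 0 (operand ≠ 0)
(p2 -> ~(~p3 -> p1)): 0.2 > 0, so result = 0
(p1 | (p2 -> ~(~p3 -> p1))) = max(0.1, 0) = 0.1
(((p3 | p3) -> (((p3 -> p2) -> (p2 -> p2)) -> p1)) | (p1 | (p2 -> ~(~p3 -> p1)))) = max(0.1, 0.1) = 0.1
((p3 & p3) | (((p3 | p3) -> (((p3 -> p2) -> (p2 -> p2)) -> p1)) | (p1 | (p2 -> ~(~p3 -> p1))))) = max(0.3, 0.1) = 0.3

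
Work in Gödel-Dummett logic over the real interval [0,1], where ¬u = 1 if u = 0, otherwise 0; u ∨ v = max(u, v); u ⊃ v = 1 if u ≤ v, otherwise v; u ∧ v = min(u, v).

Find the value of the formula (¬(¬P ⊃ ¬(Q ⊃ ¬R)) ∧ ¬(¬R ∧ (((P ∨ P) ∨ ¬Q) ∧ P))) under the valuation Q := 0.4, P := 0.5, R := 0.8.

0.00

¬P: Gödel ¬ of 0.5 = 0 (operand ≠ 0)
¬R: Gödel ¬ of 0.8 = 0 (operand ≠ 0)
(Q ⊃ ¬R): 0.4 > 0, so result = 0
¬(Q ⊃ ¬R): Gödel ¬ of 0 = 1 (operand is 0)
(¬P ⊃ ¬(Q ⊃ ¬R)): 0 ≤ 1, so result = 1
¬(¬P ⊃ ¬(Q ⊃ ¬R)): Gödel ¬ of 1 = 0 (operand ≠ 0)
¬R: Gödel ¬ of 0.8 = 0 (operand ≠ 0)
(P ∨ P) = max(0.5, 0.5) = 0.5
¬Q: Gödel ¬ of 0.4 = 0 (operand ≠ 0)
((P ∨ P) ∨ ¬Q) = max(0.5, 0) = 0.5
(((P ∨ P) ∨ ¬Q) ∧ P) = min(0.5, 0.5) = 0.5
(¬R ∧ (((P ∨ P) ∨ ¬Q) ∧ P)) = min(0, 0.5) = 0
¬(¬R ∧ (((P ∨ P) ∨ ¬Q) ∧ P)): Gödel ¬ of 0 = 1 (operand is 0)
(¬(¬P ⊃ ¬(Q ⊃ ¬R)) ∧ ¬(¬R ∧ (((P ∨ P) ∨ ¬Q) ∧ P))) = min(0, 1) = 0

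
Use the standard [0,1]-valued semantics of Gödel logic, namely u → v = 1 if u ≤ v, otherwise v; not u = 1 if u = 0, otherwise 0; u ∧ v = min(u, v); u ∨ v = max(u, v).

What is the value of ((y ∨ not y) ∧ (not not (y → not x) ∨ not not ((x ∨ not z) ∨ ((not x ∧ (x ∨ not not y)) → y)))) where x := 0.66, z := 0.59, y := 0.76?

0.76

not y: Gödel ¬ of 0.76 = 0 (operand ≠ 0)
(y ∨ not y) = max(0.76, 0) = 0.76
not x: Gödel ¬ of 0.66 = 0 (operand ≠ 0)
(y → not x): 0.76 > 0, so result = 0
not (y → not x): Gödel ¬ of 0 = 1 (operand is 0)
not not (y → not x): Gödel ¬ of 1 = 0 (operand ≠ 0)
not z: Gödel ¬ of 0.59 = 0 (operand ≠ 0)
(x ∨ not z) = max(0.66, 0) = 0.66
not x: Gödel ¬ of 0.66 = 0 (operand ≠ 0)
not y: Gödel ¬ of 0.76 = 0 (operand ≠ 0)
not not y: Gödel ¬ of 0 = 1 (operand is 0)
(x ∨ not not y) = max(0.66, 1) = 1
(not x ∧ (x ∨ not not y)) = min(0, 1) = 0
((not x ∧ (x ∨ not not y)) → y): 0 ≤ 0.76, so result = 1
((x ∨ not z) ∨ ((not x ∧ (x ∨ not not y)) → y)) = max(0.66, 1) = 1
not ((x ∨ not z) ∨ ((not x ∧ (x ∨ not not y)) → y)): Gödel ¬ of 1 = 0 (operand ≠ 0)
not not ((x ∨ not z) ∨ ((not x ∧ (x ∨ not not y)) → y)): Gödel ¬ of 0 = 1 (operand is 0)
(not not (y → not x) ∨ not not ((x ∨ not z) ∨ ((not x ∧ (x ∨ not not y)) → y))) = max(0, 1) = 1
((y ∨ not y) ∧ (not not (y → not x) ∨ not not ((x ∨ not z) ∨ ((not x ∧ (x ∨ not not y)) → y)))) = min(0.76, 1) = 0.76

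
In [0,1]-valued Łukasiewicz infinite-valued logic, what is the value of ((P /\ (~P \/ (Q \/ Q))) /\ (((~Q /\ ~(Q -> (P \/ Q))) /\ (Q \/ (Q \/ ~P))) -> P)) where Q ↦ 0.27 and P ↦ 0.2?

0.20

~P: Łukasiewicz ¬ gives 1 − 0.2 = 0.8
(Q \/ Q) = max(0.27, 0.27) = 0.27
(~P \/ (Q \/ Q)) = max(0.8, 0.27) = 0.8
(P /\ (~P \/ (Q \/ Q))) = min(0.2, 0.8) = 0.2
~Q: Łukasiewicz ¬ gives 1 − 0.27 = 0.73
(P \/ Q) = max(0.2, 0.27) = 0.27
(Q -> (P \/ Q)): min(1, 1 − 0.27 + 0.27) = 1
~(Q -> (P \/ Q)): Łukasiewicz ¬ gives 1 − 1 = 0
(~Q /\ ~(Q -> (P \/ Q))) = min(0.73, 0) = 0
~P: Łukasiewicz ¬ gives 1 − 0.2 = 0.8
(Q \/ ~P) = max(0.27, 0.8) = 0.8
(Q \/ (Q \/ ~P)) = max(0.27, 0.8) = 0.8
((~Q /\ ~(Q -> (P \/ Q))) /\ (Q \/ (Q \/ ~P))) = min(0, 0.8) = 0
(((~Q /\ ~(Q -> (P \/ Q))) /\ (Q \/ (Q \/ ~P))) -> P): min(1, 1 − 0 + 0.2) = 1
((P /\ (~P \/ (Q \/ Q))) /\ (((~Q /\ ~(Q -> (P \/ Q))) /\ (Q \/ (Q \/ ~P))) -> P)) = min(0.2, 1) = 0.2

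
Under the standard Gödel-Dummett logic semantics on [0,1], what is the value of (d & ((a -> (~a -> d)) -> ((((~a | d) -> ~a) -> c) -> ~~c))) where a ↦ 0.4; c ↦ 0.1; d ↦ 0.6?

~a: Gödel ¬ of 0.4 = 0 (operand ≠ 0)
(~a -> d): 0 ≤ 0.6, so result = 1
(a -> (~a -> d)): 0.4 ≤ 1, so result = 1
~a: Gödel ¬ of 0.4 = 0 (operand ≠ 0)
(~a | d) = max(0, 0.6) = 0.6
~a: Gödel ¬ of 0.4 = 0 (operand ≠ 0)
((~a | d) -> ~a): 0.6 > 0, so result = 0
(((~a | d) -> ~a) -> c): 0 ≤ 0.1, so result = 1
~c: Gödel ¬ of 0.1 = 0 (operand ≠ 0)
~~c: Gödel ¬ of 0 = 1 (operand is 0)
((((~a | d) -> ~a) -> c) -> ~~c): 1 ≤ 1, so result = 1
((a -> (~a -> d)) -> ((((~a | d) -> ~a) -> c) -> ~~c)): 1 ≤ 1, so result = 1
(d & ((a -> (~a -> d)) -> ((((~a | d) -> ~a) -> c) -> ~~c))) = min(0.6, 1) = 0.6

0.60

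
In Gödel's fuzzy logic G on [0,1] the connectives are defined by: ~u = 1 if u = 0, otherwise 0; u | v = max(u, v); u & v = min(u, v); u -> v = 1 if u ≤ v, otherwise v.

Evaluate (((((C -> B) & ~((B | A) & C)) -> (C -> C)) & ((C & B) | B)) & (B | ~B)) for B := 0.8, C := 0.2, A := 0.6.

0.80

(C -> B): 0.2 ≤ 0.8, so result = 1
(B | A) = max(0.8, 0.6) = 0.8
((B | A) & C) = min(0.8, 0.2) = 0.2
~((B | A) & C): Gödel ¬ of 0.2 = 0 (operand ≠ 0)
((C -> B) & ~((B | A) & C)) = min(1, 0) = 0
(C -> C): 0.2 ≤ 0.2, so result = 1
(((C -> B) & ~((B | A) & C)) -> (C -> C)): 0 ≤ 1, so result = 1
(C & B) = min(0.2, 0.8) = 0.2
((C & B) | B) = max(0.2, 0.8) = 0.8
((((C -> B) & ~((B | A) & C)) -> (C -> C)) & ((C & B) | B)) = min(1, 0.8) = 0.8
~B: Gödel ¬ of 0.8 = 0 (operand ≠ 0)
(B | ~B) = max(0.8, 0) = 0.8
(((((C -> B) & ~((B | A) & C)) -> (C -> C)) & ((C & B) | B)) & (B | ~B)) = min(0.8, 0.8) = 0.8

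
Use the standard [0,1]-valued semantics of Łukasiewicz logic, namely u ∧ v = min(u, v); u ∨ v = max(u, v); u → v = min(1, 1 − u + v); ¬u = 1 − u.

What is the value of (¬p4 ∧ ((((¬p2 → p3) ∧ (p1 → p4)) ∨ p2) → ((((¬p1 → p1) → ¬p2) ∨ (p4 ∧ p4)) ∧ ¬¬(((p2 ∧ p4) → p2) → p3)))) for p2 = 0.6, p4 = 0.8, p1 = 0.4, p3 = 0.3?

0.20

¬p4: Łukasiewicz ¬ gives 1 − 0.8 = 0.2
¬p2: Łukasiewicz ¬ gives 1 − 0.6 = 0.4
(¬p2 → p3): min(1, 1 − 0.4 + 0.3) = 0.9
(p1 → p4): min(1, 1 − 0.4 + 0.8) = 1
((¬p2 → p3) ∧ (p1 → p4)) = min(0.9, 1) = 0.9
(((¬p2 → p3) ∧ (p1 → p4)) ∨ p2) = max(0.9, 0.6) = 0.9
¬p1: Łukasiewicz ¬ gives 1 − 0.4 = 0.6
(¬p1 → p1): min(1, 1 − 0.6 + 0.4) = 0.8
¬p2: Łukasiewicz ¬ gives 1 − 0.6 = 0.4
((¬p1 → p1) → ¬p2): min(1, 1 − 0.8 + 0.4) = 0.6
(p4 ∧ p4) = min(0.8, 0.8) = 0.8
(((¬p1 → p1) → ¬p2) ∨ (p4 ∧ p4)) = max(0.6, 0.8) = 0.8
(p2 ∧ p4) = min(0.6, 0.8) = 0.6
((p2 ∧ p4) → p2): min(1, 1 − 0.6 + 0.6) = 1
(((p2 ∧ p4) → p2) → p3): min(1, 1 − 1 + 0.3) = 0.3
¬(((p2 ∧ p4) → p2) → p3): Łukasiewicz ¬ gives 1 − 0.3 = 0.7
¬¬(((p2 ∧ p4) → p2) → p3): Łukasiewicz ¬ gives 1 − 0.7 = 0.3
((((¬p1 → p1) → ¬p2) ∨ (p4 ∧ p4)) ∧ ¬¬(((p2 ∧ p4) → p2) → p3)) = min(0.8, 0.3) = 0.3
((((¬p2 → p3) ∧ (p1 → p4)) ∨ p2) → ((((¬p1 → p1) → ¬p2) ∨ (p4 ∧ p4)) ∧ ¬¬(((p2 ∧ p4) → p2) → p3))): min(1, 1 − 0.9 + 0.3) = 0.4
(¬p4 ∧ ((((¬p2 → p3) ∧ (p1 → p4)) ∨ p2) → ((((¬p1 → p1) → ¬p2) ∨ (p4 ∧ p4)) ∧ ¬¬(((p2 ∧ p4) → p2) → p3)))) = min(0.2, 0.4) = 0.2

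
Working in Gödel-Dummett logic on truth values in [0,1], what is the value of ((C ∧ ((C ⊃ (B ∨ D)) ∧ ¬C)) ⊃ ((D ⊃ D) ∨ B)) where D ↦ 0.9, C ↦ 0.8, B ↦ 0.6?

1.00

(B ∨ D) = max(0.6, 0.9) = 0.9
(C ⊃ (B ∨ D)): 0.8 ≤ 0.9, so result = 1
¬C: Gödel ¬ of 0.8 = 0 (operand ≠ 0)
((C ⊃ (B ∨ D)) ∧ ¬C) = min(1, 0) = 0
(C ∧ ((C ⊃ (B ∨ D)) ∧ ¬C)) = min(0.8, 0) = 0
(D ⊃ D): 0.9 ≤ 0.9, so result = 1
((D ⊃ D) ∨ B) = max(1, 0.6) = 1
((C ∧ ((C ⊃ (B ∨ D)) ∧ ¬C)) ⊃ ((D ⊃ D) ∨ B)): 0 ≤ 1, so result = 1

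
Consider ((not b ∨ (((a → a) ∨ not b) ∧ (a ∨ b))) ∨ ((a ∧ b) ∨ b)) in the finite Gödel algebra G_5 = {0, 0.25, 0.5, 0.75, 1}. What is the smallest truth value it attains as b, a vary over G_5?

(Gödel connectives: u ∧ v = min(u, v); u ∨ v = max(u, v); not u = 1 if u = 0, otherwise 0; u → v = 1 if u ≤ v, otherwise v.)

0.25

The minimum is attained at b = 0.25, a = 0:
  not b: Gödel ¬ of 0.25 = 0 (operand ≠ 0)
  (a → a): 0 ≤ 0, so result = 1
  not b: Gödel ¬ of 0.25 = 0 (operand ≠ 0)
  ((a → a) ∨ not b) = max(1, 0) = 1
  (a ∨ b) = max(0, 0.25) = 0.25
  (((a → a) ∨ not b) ∧ (a ∨ b)) = min(1, 0.25) = 0.25
  (not b ∨ (((a → a) ∨ not b) ∧ (a ∨ b))) = max(0, 0.25) = 0.25
  (a ∧ b) = min(0, 0.25) = 0
  ((a ∧ b) ∨ b) = max(0, 0.25) = 0.25
  ((not b ∨ (((a → a) ∨ not b) ∧ (a ∨ b))) ∨ ((a ∧ b) ∨ b)) = max(0.25, 0.25) = 0.25
Checking all 25 assignments confirms none give a value below 0.25.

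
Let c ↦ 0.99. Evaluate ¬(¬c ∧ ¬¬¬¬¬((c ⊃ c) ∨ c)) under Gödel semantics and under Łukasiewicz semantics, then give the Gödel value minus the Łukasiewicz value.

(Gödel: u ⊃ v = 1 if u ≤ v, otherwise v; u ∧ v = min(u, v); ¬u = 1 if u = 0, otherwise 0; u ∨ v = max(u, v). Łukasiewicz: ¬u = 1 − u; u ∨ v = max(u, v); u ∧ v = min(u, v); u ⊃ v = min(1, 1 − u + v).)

0.00

Gödel evaluation:
  ¬c: Gödel ¬ of 0.99 = 0 (operand ≠ 0)
  (c ⊃ c): 0.99 ≤ 0.99, so result = 1
  ((c ⊃ c) ∨ c) = max(1, 0.99) = 1
  ¬((c ⊃ c) ∨ c): Gödel ¬ of 1 = 0 (operand ≠ 0)
  ¬¬((c ⊃ c) ∨ c): Gödel ¬ of 0 = 1 (operand is 0)
  ¬¬¬((c ⊃ c) ∨ c): Gödel ¬ of 1 = 0 (operand ≠ 0)
  ¬¬¬¬((c ⊃ c) ∨ c): Gödel ¬ of 0 = 1 (operand is 0)
  ¬¬¬¬¬((c ⊃ c) ∨ c): Gödel ¬ of 1 = 0 (operand ≠ 0)
  (¬c ∧ ¬¬¬¬¬((c ⊃ c) ∨ c)) = min(0, 0) = 0
  ¬(¬c ∧ ¬¬¬¬¬((c ⊃ c) ∨ c)): Gödel ¬ of 0 = 1 (operand is 0)
  Gödel value = 1
Łukasiewicz evaluation:
  ¬c: Łukasiewicz ¬ gives 1 − 0.99 = 0.01
  (c ⊃ c): min(1, 1 − 0.99 + 0.99) = 1
  ((c ⊃ c) ∨ c) = max(1, 0.99) = 1
  ¬((c ⊃ c) ∨ c): Łukasiewicz ¬ gives 1 − 1 = 0
  ¬¬((c ⊃ c) ∨ c): Łukasiewicz ¬ gives 1 − 0 = 1
  ¬¬¬((c ⊃ c) ∨ c): Łukasiewicz ¬ gives 1 − 1 = 0
  ¬¬¬¬((c ⊃ c) ∨ c): Łukasiewicz ¬ gives 1 − 0 = 1
  ¬¬¬¬¬((c ⊃ c) ∨ c): Łukasiewicz ¬ gives 1 − 1 = 0
  (¬c ∧ ¬¬¬¬¬((c ⊃ c) ∨ c)) = min(0.01, 0) = 0
  ¬(¬c ∧ ¬¬¬¬¬((c ⊃ c) ∨ c)): Łukasiewicz ¬ gives 1 − 0 = 1
  Łukasiewicz value = 1
Difference: 1 − 1 = 0.00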